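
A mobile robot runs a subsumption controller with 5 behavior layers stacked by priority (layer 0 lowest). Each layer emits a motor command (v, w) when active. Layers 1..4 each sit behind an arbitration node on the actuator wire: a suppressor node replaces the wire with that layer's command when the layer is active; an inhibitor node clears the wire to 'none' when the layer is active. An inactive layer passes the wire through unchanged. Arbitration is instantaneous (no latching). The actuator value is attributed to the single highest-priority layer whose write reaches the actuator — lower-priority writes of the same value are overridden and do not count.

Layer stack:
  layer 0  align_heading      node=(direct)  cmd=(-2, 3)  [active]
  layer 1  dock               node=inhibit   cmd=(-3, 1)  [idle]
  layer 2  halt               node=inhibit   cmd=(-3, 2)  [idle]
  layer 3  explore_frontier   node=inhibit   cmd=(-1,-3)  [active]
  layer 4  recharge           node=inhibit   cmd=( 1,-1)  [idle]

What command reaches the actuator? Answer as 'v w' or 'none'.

none

L0 align_heading: active, feeds wire = (-2, 3)
L1 dock: idle → wire stays (-2, 3)
L2 halt: idle → wire stays (-2, 3)
L3 explore_frontier: active, inhibitor → wire = none
L4 recharge: idle → wire stays none
actuator = none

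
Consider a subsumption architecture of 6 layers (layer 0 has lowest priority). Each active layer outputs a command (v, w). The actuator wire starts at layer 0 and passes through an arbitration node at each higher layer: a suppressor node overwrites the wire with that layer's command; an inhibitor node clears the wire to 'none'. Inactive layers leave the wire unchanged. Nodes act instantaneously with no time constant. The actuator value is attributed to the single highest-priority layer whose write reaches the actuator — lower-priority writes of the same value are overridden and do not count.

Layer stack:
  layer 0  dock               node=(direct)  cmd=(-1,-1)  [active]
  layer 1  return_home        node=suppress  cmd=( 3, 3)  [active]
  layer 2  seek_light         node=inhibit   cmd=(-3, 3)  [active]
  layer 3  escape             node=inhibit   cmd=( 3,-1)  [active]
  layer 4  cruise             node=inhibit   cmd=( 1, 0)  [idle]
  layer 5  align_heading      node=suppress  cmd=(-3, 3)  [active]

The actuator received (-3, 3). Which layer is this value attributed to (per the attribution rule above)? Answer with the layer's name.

[0] dock on; wire := (-1, -1)
[1] return_home on (suppress); wire := (3, 3)
[2] seek_light on (inhibit); wire := none
[3] escape on (inhibit); wire := none
[4] cruise off; pass none
[5] align_heading on (suppress); wire := (-3, 3)
output (-3, 3)
last writer: layer 5 = align_heading

align_heading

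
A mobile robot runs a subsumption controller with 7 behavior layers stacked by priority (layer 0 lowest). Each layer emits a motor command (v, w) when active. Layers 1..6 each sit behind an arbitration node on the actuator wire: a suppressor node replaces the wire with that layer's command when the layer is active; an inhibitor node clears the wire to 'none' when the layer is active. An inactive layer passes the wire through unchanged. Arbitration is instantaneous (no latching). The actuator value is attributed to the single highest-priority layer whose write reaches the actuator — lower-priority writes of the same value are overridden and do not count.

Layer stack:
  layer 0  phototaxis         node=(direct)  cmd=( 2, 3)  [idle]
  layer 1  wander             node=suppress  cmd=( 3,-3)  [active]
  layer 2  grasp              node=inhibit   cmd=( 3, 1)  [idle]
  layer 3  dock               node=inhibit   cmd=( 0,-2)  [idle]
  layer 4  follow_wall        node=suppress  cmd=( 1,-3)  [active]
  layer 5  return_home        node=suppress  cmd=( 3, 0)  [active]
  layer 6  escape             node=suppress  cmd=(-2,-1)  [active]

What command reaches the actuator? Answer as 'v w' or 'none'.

L0 phototaxis: idle → wire = none
L1 wander: active, suppressor → wire = (3, -3)
L2 grasp: idle → wire stays (3, -3)
L3 dock: idle → wire stays (3, -3)
L4 follow_wall: active, suppressor → wire = (1, -3)
L5 return_home: active, suppressor → wire = (3, 0)
L6 escape: active, suppressor → wire = (-2, -1)
actuator = (-2, -1)

-2 -1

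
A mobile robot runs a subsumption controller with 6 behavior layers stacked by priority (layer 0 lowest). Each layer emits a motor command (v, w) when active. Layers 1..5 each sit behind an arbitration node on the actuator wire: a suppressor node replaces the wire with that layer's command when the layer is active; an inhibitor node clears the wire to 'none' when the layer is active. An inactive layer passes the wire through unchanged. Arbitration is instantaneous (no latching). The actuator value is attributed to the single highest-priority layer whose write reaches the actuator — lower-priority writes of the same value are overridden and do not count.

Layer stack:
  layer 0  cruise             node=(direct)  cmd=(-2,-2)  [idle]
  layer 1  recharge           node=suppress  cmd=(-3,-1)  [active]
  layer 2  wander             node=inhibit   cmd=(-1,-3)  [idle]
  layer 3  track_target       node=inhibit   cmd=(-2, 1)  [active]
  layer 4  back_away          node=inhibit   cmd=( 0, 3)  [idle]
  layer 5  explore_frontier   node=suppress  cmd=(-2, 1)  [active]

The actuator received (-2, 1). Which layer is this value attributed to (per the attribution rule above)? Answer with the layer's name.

explore_frontier

L0 cruise: idle → wire = none
L1 recharge: active, suppressor → wire = (-3, -1)
L2 wander: idle → wire stays (-3, -1)
L3 track_target: active, inhibitor → wire = none
L4 back_away: idle → wire stays none
L5 explore_frontier: active, suppressor → wire = (-2, 1)
actuator = (-2, 1)
last writer: layer 5 = explore_frontier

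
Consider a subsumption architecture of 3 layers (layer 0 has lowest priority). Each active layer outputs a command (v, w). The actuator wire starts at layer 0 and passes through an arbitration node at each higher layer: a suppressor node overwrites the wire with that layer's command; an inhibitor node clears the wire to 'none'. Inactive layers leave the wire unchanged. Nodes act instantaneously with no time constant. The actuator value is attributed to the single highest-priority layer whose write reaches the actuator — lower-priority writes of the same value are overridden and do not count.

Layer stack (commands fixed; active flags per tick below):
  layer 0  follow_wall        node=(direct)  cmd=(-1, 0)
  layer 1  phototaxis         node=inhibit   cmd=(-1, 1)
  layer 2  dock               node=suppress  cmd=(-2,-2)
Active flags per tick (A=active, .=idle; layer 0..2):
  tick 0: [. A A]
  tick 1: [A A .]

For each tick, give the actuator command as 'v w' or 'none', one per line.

tick 0:
  [0] follow_wall off; wire := none
  [1] phototaxis on (inhibit); wire := none
  [2] dock on (suppress); wire := (-2, -2)
  output (-2, -2)
tick 1:
  [0] follow_wall on; wire := (-1, 0)
  [1] phototaxis on (inhibit); wire := none
  [2] dock off; pass none
  output none

-2 -2
none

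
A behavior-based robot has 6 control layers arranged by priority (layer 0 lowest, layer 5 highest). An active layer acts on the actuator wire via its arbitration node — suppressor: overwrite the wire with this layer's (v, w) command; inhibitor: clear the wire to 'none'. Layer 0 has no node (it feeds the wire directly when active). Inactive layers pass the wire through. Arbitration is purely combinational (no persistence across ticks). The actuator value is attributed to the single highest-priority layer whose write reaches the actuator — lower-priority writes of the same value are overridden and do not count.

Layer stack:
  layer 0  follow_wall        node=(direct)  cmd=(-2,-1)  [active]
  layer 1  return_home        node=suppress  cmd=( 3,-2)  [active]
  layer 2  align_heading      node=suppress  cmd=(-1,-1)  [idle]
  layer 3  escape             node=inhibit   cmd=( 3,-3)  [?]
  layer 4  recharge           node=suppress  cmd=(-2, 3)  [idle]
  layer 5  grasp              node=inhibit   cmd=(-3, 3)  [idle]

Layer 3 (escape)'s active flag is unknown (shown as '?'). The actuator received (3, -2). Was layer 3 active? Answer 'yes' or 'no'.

no

If layer 3 is active=yes:
  actuator would be none
If layer 3 is active=no:
  actuator would be (3, -2)
Observed (3, -2), so layer 3 was idle.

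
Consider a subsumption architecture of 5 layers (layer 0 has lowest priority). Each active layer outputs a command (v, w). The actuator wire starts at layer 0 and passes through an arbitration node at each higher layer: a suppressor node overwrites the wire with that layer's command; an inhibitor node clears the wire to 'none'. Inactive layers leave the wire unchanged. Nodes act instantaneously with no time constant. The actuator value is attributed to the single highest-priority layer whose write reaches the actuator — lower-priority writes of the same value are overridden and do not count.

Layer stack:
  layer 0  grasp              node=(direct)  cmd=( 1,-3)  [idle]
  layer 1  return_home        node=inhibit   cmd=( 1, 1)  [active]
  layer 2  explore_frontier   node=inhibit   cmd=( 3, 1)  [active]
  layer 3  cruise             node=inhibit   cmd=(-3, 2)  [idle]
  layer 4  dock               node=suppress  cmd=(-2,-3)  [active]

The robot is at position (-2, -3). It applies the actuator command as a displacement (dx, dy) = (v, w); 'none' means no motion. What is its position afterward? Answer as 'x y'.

-4 -6

layer 0 (grasp) idle — none
layer 1 (return_home) active — inhibits: none
layer 2 (explore_frontier) active — inhibits: none
layer 3 (cruise) idle — unchanged: none
layer 4 (dock) active — suppresses: (-2, -3)
→ actuator (-2, -3)
position: (-2, -3) + (-2, -3) = (-4, -6)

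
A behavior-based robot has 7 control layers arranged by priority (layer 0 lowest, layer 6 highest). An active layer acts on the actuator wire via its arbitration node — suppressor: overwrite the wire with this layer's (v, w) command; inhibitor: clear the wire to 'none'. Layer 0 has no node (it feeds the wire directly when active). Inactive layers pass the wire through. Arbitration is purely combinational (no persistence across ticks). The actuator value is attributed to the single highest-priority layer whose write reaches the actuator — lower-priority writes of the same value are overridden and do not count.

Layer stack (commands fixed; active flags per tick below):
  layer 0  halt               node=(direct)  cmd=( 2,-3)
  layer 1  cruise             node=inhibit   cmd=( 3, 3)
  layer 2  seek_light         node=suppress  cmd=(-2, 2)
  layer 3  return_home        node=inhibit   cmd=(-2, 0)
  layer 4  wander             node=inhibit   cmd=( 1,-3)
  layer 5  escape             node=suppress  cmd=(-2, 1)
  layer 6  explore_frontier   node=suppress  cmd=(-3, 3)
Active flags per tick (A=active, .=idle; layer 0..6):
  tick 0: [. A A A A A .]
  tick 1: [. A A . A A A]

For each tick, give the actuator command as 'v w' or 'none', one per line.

tick 0:
  L0 halt: idle → wire = none
  L1 cruise: active, inhibitor → wire = none
  L2 seek_light: active, suppressor → wire = (-2, 2)
  L3 return_home: active, inhibitor → wire = none
  L4 wander: active, inhibitor → wire = none
  L5 escape: active, suppressor → wire = (-2, 1)
  L6 explore_frontier: idle → wire stays (-2, 1)
  actuator = (-2, 1)
tick 1:
  L0 halt: idle → wire = none
  L1 cruise: active, inhibitor → wire = none
  L2 seek_light: active, suppressor → wire = (-2, 2)
  L3 return_home: idle → wire stays (-2, 2)
  L4 wander: active, inhibitor → wire = none
  L5 escape: active, suppressor → wire = (-2, 1)
  L6 explore_frontier: active, suppressor → wire = (-3, 3)
  actuator = (-3, 3)

-2 1
-3 3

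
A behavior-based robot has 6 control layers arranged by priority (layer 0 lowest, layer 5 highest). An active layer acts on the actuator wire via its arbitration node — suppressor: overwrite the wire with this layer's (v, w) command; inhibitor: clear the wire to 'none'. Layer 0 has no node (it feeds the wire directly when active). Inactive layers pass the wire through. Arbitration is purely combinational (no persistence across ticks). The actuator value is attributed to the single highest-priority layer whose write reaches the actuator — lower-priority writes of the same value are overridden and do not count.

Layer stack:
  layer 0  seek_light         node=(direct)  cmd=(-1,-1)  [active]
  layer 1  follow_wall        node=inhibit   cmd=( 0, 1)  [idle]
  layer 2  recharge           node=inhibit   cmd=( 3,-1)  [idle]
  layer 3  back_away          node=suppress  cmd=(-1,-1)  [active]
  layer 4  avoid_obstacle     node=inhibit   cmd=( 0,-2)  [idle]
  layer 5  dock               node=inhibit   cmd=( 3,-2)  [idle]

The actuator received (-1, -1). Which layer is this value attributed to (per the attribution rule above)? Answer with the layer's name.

back_away

[0] seek_light on; wire := (-1, -1)
[1] follow_wall off; pass (-1, -1)
[2] recharge off; pass (-1, -1)
[3] back_away on (suppress); wire := (-1, -1)
[4] avoid_obstacle off; pass (-1, -1)
[5] dock off; pass (-1, -1)
output (-1, -1)
last writer: layer 3 = back_away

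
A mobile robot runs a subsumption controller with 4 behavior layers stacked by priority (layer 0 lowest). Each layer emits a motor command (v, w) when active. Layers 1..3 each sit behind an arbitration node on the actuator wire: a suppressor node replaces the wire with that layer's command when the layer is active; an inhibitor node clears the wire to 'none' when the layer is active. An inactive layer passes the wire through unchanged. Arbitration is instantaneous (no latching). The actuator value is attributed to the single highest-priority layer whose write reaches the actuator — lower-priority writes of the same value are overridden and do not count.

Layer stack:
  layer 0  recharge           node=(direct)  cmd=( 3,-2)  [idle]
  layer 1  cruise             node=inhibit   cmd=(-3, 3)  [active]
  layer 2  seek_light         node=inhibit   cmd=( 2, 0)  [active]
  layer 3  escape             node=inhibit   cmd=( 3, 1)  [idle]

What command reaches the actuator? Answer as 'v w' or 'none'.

none

layer 0 (recharge) idle — none
layer 1 (cruise) active — inhibits: none
layer 2 (seek_light) active — inhibits: none
layer 3 (escape) idle — unchanged: none
→ actuator none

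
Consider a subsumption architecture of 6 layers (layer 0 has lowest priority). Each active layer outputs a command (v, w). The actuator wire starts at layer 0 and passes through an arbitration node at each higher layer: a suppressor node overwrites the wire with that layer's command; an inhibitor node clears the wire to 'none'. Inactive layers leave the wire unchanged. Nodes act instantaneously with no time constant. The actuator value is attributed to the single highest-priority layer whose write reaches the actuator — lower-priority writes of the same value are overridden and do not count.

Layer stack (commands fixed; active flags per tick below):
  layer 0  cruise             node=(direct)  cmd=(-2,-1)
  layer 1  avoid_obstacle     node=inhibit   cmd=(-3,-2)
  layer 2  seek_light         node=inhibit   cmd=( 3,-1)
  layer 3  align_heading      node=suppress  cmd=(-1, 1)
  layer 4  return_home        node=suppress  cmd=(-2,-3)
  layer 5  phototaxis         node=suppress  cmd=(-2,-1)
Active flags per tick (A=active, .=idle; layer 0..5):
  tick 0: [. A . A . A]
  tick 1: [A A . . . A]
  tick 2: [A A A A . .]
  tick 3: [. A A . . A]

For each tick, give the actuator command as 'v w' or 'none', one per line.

-2 -1
-2 -1
-1 1
-2 -1

tick 0:
  layer 0 (cruise) idle — none
  layer 1 (avoid_obstacle) active — inhibits: none
  layer 2 (seek_light) idle — unchanged: none
  layer 3 (align_heading) active — suppresses: (-1, 1)
  layer 4 (return_home) idle — unchanged: (-1, 1)
  layer 5 (phototaxis) active — suppresses: (-2, -1)
  → actuator (-2, -1)
tick 1:
  layer 0 (cruise) active — direct: (-2, -1)
  layer 1 (avoid_obstacle) active — inhibits: none
  layer 2 (seek_light) idle — unchanged: none
  layer 3 (align_heading) idle — unchanged: none
  layer 4 (return_home) idle — unchanged: none
  layer 5 (phototaxis) active — suppresses: (-2, -1)
  → actuator (-2, -1)
tick 2:
  layer 0 (cruise) active — direct: (-2, -1)
  layer 1 (avoid_obstacle) active — inhibits: none
  layer 2 (seek_light) active — inhibits: none
  layer 3 (align_heading) active — suppresses: (-1, 1)
  layer 4 (return_home) idle — unchanged: (-1, 1)
  layer 5 (phototaxis) idle — unchanged: (-1, 1)
  → actuator (-1, 1)
tick 3:
  layer 0 (cruise) idle — none
  layer 1 (avoid_obstacle) active — inhibits: none
  layer 2 (seek_light) active — inhibits: none
  layer 3 (align_heading) idle — unchanged: none
  layer 4 (return_home) idle — unchanged: none
  layer 5 (phototaxis) active — suppresses: (-2, -1)
  → actuator (-2, -1)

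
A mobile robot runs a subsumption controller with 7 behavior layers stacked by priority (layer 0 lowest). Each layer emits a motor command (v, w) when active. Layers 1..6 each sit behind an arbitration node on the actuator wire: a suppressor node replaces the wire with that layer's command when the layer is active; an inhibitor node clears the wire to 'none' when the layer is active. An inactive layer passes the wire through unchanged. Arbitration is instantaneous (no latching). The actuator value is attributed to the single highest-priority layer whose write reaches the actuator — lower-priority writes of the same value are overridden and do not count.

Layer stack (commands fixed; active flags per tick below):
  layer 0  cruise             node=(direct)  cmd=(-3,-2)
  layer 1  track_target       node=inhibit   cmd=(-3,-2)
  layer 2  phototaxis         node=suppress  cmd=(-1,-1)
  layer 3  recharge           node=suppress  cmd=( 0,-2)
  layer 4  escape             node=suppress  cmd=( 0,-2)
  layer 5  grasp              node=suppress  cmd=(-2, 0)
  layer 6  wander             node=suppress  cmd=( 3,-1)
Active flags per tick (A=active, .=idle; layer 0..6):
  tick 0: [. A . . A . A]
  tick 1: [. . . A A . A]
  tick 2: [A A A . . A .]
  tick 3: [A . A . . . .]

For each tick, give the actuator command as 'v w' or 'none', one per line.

3 -1
3 -1
-2 0
-1 -1

tick 0:
  [0] cruise off; wire := none
  [1] track_target on (inhibit); wire := none
  [2] phototaxis off; pass none
  [3] recharge off; pass none
  [4] escape on (suppress); wire := (0, -2)
  [5] grasp off; pass (0, -2)
  [6] wander on (suppress); wire := (3, -1)
  output (3, -1)
tick 1:
  [0] cruise off; wire := none
  [1] track_target off; pass none
  [2] phototaxis off; pass none
  [3] recharge on (suppress); wire := (0, -2)
  [4] escape on (suppress); wire := (0, -2)
  [5] grasp off; pass (0, -2)
  [6] wander on (suppress); wire := (3, -1)
  output (3, -1)
tick 2:
  [0] cruise on; wire := (-3, -2)
  [1] track_target on (inhibit); wire := none
  [2] phototaxis on (suppress); wire := (-1, -1)
  [3] recharge off; pass (-1, -1)
  [4] escape off; pass (-1, -1)
  [5] grasp on (suppress); wire := (-2, 0)
  [6] wander off; pass (-2, 0)
  output (-2, 0)
tick 3:
  [0] cruise on; wire := (-3, -2)
  [1] track_target off; pass (-3, -2)
  [2] phototaxis on (suppress); wire := (-1, -1)
  [3] recharge off; pass (-1, -1)
  [4] escape off; pass (-1, -1)
  [5] grasp off; pass (-1, -1)
  [6] wander off; pass (-1, -1)
  output (-1, -1)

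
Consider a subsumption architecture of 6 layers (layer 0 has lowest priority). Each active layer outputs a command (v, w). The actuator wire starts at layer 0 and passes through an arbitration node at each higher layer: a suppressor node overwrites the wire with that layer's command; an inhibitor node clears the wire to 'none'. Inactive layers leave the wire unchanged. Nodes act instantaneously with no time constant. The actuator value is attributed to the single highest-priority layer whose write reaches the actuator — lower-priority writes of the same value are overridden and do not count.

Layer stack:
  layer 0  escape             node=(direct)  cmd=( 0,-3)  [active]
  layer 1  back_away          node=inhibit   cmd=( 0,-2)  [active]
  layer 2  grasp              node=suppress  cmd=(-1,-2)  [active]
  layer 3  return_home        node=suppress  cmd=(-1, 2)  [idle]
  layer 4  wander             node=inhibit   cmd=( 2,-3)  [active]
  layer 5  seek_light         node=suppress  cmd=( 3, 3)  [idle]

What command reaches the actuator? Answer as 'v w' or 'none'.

none

[0] escape on; wire := (0, -3)
[1] back_away on (inhibit); wire := none
[2] grasp on (suppress); wire := (-1, -2)
[3] return_home off; pass (-1, -2)
[4] wander on (inhibit); wire := none
[5] seek_light off; pass none
output none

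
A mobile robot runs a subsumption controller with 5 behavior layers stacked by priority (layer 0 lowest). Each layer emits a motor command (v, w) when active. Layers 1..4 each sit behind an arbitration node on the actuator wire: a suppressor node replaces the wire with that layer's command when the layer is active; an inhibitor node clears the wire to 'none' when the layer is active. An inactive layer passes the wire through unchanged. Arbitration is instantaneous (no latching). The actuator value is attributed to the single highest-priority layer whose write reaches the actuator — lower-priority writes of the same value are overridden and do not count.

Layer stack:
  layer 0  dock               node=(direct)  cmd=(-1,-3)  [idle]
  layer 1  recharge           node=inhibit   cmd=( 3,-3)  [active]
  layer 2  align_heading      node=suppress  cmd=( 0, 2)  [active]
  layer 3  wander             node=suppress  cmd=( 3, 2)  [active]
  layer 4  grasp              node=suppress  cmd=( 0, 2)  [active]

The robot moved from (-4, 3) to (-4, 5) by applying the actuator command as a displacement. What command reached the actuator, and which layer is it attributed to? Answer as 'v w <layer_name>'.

displacement = (-4, 5) − (-4, 3) = (0, 2)
layer 0 (dock) idle — none
layer 1 (recharge) active — inhibits: none
layer 2 (align_heading) active — suppresses: (0, 2)
layer 3 (wander) active — suppresses: (3, 2)
layer 4 (grasp) active — suppresses: (0, 2)
→ actuator (0, 2) — from layer 4 (grasp)

0 2 grasp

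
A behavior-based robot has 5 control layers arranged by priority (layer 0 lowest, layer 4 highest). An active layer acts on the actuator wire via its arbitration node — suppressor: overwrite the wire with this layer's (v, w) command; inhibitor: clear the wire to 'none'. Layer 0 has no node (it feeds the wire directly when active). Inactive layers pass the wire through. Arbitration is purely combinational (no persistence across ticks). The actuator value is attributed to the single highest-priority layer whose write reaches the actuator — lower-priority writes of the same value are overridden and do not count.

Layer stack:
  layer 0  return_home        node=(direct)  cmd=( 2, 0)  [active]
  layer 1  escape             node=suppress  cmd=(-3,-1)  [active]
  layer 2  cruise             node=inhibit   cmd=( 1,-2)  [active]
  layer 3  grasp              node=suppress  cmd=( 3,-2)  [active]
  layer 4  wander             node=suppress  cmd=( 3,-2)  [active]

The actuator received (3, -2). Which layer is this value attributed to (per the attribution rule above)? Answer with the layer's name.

layer 0 (return_home) active — direct: (2, 0)
layer 1 (escape) active — suppresses: (-3, -1)
layer 2 (cruise) active — inhibits: none
layer 3 (grasp) active — suppresses: (3, -2)
layer 4 (wander) active — suppresses: (3, -2)
→ actuator (3, -2)
last writer: layer 4 = wander

wander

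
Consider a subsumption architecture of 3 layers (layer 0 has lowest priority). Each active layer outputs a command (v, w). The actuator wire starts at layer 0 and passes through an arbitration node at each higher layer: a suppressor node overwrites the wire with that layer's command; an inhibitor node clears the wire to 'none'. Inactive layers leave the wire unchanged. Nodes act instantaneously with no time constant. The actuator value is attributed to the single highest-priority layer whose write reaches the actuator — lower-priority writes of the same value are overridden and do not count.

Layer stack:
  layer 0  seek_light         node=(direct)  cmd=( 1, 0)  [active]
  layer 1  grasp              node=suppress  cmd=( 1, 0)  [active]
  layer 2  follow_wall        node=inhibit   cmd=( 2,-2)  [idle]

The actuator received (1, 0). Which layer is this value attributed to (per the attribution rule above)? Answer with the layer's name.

L0 seek_light: active, feeds wire = (1, 0)
L1 grasp: active, suppressor → wire = (1, 0)
L2 follow_wall: idle → wire stays (1, 0)
actuator = (1, 0)
last writer: layer 1 = grasp

grasp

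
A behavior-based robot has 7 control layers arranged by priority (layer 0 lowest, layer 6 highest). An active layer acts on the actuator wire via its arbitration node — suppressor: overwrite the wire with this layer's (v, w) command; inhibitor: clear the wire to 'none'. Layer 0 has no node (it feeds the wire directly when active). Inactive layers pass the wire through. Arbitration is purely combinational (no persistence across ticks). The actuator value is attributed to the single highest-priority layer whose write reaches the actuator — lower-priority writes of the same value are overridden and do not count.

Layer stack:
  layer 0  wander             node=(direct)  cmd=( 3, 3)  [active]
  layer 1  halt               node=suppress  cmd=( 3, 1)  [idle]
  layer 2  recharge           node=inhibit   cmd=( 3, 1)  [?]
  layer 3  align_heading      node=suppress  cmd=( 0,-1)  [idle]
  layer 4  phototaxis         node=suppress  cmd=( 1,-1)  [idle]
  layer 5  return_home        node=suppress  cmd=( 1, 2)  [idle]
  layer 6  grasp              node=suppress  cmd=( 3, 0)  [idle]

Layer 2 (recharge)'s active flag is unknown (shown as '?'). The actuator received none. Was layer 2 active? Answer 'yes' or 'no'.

yes

If layer 2 is active=yes:
  actuator would be none
If layer 2 is active=no:
  actuator would be (3, 3)
Observed none, so layer 2 was active.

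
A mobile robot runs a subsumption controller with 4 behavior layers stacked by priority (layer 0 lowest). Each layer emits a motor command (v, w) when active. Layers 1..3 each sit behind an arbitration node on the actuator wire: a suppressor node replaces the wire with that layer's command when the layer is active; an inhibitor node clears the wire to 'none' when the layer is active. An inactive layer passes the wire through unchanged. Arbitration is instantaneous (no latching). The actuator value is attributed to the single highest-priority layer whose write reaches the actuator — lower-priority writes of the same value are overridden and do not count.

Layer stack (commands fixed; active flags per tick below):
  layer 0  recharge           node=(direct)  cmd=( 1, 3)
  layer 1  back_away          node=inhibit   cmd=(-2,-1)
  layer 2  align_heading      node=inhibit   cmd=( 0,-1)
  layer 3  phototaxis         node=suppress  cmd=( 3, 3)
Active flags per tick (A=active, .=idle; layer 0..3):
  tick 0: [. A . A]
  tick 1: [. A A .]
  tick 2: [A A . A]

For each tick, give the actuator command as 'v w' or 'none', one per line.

tick 0:
  layer 0 (recharge) idle — none
  layer 1 (back_away) active — inhibits: none
  layer 2 (align_heading) idle — unchanged: none
  layer 3 (phototaxis) active — suppresses: (3, 3)
  → actuator (3, 3)
tick 1:
  layer 0 (recharge) idle — none
  layer 1 (back_away) active — inhibits: none
  layer 2 (align_heading) active — inhibits: none
  layer 3 (phototaxis) idle — unchanged: none
  → actuator none
tick 2:
  layer 0 (recharge) active — direct: (1, 3)
  layer 1 (back_away) active — inhibits: none
  layer 2 (align_heading) idle — unchanged: none
  layer 3 (phototaxis) active — suppresses: (3, 3)
  → actuator (3, 3)

3 3
none
3 3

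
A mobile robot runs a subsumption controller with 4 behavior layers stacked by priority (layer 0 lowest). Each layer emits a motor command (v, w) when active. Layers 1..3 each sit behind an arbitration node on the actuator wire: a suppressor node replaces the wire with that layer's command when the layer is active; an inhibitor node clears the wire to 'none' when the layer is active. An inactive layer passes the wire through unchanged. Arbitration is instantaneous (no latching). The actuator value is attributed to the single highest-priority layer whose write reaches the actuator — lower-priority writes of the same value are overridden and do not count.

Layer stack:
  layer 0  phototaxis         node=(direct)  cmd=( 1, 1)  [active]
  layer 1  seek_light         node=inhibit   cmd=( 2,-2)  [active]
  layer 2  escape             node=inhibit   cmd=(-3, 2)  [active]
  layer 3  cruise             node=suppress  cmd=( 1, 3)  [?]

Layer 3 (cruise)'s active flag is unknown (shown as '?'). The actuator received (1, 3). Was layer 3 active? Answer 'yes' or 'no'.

If layer 3 is active=yes:
  actuator would be (1, 3)
If layer 3 is active=no:
  actuator would be none
Observed (1, 3), so layer 3 was active.

yes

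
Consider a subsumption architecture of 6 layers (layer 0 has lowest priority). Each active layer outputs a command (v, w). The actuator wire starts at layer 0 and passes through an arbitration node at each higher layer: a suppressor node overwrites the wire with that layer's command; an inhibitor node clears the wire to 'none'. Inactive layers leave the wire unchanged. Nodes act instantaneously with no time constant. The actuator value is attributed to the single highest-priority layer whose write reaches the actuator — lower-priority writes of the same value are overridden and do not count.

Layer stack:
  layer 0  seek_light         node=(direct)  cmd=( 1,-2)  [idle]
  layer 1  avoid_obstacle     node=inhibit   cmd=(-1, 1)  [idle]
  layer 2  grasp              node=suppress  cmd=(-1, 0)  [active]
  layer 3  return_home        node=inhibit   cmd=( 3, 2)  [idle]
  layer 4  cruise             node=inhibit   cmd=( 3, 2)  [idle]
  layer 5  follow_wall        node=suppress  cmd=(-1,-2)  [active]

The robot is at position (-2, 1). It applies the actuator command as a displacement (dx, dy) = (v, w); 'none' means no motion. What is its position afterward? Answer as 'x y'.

layer 0 (seek_light) idle — none
layer 1 (avoid_obstacle) idle — unchanged: none
layer 2 (grasp) active — suppresses: (-1, 0)
layer 3 (return_home) idle — unchanged: (-1, 0)
layer 4 (cruise) idle — unchanged: (-1, 0)
layer 5 (follow_wall) active — suppresses: (-1, -2)
→ actuator (-1, -2)
position: (-2, 1) + (-1, -2) = (-3, -1)

-3 -1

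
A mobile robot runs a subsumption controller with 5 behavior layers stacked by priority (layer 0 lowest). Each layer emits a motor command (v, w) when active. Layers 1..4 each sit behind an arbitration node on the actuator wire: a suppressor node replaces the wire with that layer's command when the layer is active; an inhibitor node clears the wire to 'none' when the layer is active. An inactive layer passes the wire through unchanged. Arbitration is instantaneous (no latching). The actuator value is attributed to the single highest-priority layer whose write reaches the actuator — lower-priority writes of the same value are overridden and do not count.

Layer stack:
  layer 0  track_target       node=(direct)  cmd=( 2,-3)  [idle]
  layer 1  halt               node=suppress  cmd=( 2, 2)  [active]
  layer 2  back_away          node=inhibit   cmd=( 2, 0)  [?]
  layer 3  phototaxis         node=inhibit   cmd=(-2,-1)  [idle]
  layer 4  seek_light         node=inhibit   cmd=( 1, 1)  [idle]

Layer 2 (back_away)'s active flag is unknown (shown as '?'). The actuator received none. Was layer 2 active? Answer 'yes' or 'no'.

If layer 2 is active=yes:
  actuator would be none
If layer 2 is active=no:
  actuator would be (2, 2)
Observed none, so layer 2 was active.

yes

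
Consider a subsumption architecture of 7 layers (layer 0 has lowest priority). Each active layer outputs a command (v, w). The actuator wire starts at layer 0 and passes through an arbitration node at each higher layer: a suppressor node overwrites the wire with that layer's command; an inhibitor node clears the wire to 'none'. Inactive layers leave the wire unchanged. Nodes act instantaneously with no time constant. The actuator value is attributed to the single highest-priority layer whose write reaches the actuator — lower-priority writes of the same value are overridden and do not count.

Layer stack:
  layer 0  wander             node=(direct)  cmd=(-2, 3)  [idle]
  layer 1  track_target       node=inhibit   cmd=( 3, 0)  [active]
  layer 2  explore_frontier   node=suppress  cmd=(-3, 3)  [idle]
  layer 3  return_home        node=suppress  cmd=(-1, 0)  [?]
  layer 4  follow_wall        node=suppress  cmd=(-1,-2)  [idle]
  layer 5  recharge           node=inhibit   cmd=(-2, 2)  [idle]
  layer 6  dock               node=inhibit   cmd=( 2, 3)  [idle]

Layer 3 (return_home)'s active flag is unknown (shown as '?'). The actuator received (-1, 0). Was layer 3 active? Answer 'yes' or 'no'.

yes

If layer 3 is active=yes:
  actuator would be (-1, 0)
If layer 3 is active=no:
  actuator would be none
Observed (-1, 0), so layer 3 was active.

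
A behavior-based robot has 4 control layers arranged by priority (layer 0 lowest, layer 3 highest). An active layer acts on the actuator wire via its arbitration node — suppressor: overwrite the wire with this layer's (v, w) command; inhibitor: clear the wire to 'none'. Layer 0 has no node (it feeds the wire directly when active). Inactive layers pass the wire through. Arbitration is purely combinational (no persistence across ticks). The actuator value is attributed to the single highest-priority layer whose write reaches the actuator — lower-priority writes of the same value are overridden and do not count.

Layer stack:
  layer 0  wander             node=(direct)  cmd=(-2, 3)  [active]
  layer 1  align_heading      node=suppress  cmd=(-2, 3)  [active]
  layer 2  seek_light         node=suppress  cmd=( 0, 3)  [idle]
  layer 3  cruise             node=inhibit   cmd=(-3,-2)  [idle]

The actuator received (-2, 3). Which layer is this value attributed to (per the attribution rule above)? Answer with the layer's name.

align_heading

layer 0 (wander) active — direct: (-2, 3)
layer 1 (align_heading) active — suppresses: (-2, 3)
layer 2 (seek_light) idle — unchanged: (-2, 3)
layer 3 (cruise) idle — unchanged: (-2, 3)
→ actuator (-2, 3)
last writer: layer 1 = align_heading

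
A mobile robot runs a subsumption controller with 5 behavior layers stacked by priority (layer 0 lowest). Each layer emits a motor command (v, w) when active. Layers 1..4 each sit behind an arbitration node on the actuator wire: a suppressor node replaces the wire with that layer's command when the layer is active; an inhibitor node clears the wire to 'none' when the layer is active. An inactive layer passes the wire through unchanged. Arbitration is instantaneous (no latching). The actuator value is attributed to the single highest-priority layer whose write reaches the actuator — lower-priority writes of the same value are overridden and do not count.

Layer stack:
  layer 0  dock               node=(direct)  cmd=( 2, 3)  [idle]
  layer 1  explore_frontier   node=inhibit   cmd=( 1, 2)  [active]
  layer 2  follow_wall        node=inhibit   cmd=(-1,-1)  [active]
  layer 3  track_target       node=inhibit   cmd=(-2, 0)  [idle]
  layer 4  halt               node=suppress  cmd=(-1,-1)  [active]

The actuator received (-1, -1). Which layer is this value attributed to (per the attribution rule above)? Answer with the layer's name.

halt

[0] dock off; wire := none
[1] explore_frontier on (inhibit); wire := none
[2] follow_wall on (inhibit); wire := none
[3] track_target off; pass none
[4] halt on (suppress); wire := (-1, -1)
output (-1, -1)
last writer: layer 4 = halt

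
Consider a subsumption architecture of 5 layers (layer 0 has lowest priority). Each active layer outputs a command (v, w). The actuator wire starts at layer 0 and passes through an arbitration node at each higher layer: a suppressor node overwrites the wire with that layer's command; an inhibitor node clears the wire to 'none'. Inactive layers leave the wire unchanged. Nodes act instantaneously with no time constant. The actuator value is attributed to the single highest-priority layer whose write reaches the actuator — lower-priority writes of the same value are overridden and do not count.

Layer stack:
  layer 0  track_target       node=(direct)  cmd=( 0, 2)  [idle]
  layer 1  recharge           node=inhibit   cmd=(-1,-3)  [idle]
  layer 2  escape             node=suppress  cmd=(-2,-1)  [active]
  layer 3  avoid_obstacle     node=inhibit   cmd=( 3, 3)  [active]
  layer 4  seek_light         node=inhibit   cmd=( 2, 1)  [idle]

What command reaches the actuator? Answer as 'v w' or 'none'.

none

[0] track_target off; wire := none
[1] recharge off; pass none
[2] escape on (suppress); wire := (-2, -1)
[3] avoid_obstacle on (inhibit); wire := none
[4] seek_light off; pass none
output none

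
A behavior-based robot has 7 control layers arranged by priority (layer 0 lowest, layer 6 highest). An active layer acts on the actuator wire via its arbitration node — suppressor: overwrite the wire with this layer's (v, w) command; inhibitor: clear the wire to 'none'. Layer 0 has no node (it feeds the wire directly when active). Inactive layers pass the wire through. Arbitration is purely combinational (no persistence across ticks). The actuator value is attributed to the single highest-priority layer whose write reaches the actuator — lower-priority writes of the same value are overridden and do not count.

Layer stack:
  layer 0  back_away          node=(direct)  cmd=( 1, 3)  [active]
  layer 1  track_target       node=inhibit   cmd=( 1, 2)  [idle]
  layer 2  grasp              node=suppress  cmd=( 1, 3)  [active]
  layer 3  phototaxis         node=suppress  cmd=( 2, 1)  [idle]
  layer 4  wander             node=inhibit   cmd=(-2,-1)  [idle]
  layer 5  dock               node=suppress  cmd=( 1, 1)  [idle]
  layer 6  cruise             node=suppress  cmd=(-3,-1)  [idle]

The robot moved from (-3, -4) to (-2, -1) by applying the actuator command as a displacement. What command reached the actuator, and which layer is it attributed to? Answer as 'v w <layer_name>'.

1 3 grasp

displacement = (-2, -1) − (-3, -4) = (1, 3)
[0] back_away on; wire := (1, 3)
[1] track_target off; pass (1, 3)
[2] grasp on (suppress); wire := (1, 3)
[3] phototaxis off; pass (1, 3)
[4] wander off; pass (1, 3)
[5] dock off; pass (1, 3)
[6] cruise off; pass (1, 3)
output (1, 3) — from layer 2 (grasp)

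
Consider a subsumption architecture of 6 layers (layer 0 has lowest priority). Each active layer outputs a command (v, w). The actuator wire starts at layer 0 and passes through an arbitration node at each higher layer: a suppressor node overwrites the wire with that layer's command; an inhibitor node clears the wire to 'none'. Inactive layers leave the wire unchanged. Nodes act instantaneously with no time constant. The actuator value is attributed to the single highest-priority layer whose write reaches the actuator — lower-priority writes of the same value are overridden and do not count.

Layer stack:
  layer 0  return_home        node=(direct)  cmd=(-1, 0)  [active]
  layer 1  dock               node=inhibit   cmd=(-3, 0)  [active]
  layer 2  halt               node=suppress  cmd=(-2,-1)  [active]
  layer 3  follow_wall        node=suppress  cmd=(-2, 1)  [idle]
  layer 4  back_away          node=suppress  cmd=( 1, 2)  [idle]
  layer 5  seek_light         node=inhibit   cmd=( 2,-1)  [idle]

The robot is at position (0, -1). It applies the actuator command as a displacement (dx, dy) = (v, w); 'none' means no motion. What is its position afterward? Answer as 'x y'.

L0 return_home: active, feeds wire = (-1, 0)
L1 dock: active, inhibitor → wire = none
L2 halt: active, suppressor → wire = (-2, -1)
L3 follow_wall: idle → wire stays (-2, -1)
L4 back_away: idle → wire stays (-2, -1)
L5 seek_light: idle → wire stays (-2, -1)
actuator = (-2, -1)
position: (0, -1) + (-2, -1) = (-2, -2)

-2 -2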